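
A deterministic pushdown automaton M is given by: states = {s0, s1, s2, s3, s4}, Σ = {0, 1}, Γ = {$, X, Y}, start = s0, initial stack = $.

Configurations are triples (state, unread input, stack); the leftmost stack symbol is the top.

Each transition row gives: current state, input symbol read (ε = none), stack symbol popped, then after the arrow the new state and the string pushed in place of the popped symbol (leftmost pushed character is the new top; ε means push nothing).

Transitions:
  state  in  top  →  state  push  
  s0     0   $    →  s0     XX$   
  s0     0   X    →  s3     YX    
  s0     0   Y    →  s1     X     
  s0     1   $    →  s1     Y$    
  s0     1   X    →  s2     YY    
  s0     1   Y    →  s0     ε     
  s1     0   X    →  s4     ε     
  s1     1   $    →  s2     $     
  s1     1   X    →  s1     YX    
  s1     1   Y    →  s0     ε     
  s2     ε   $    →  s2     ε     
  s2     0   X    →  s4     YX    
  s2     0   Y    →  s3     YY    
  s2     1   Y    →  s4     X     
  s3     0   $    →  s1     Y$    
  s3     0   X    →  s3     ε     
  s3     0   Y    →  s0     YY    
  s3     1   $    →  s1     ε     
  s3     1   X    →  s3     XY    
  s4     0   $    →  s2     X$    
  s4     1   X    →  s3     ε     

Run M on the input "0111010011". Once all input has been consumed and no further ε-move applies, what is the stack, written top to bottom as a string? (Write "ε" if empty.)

ε

(s0, 0111010011, $)
  read 0, top $: go to s0, push XX$ → (s0, 111010011, XX$)
  read 1, top X: go to s2, push YY → (s2, 11010011, YYX$)
  read 1, top Y: go to s4, push X → (s4, 1010011, XYX$)
  read 1, top X: go to s3, push ε → (s3, 010011, YX$)
  read 0, top Y: go to s0, push YY → (s0, 10011, YYX$)
  read 1, top Y: go to s0, push ε → (s0, 0011, YX$)
  read 0, top Y: go to s1, push X → (s1, 011, XX$)
  read 0, top X: go to s4, push ε → (s4, 11, X$)
  read 1, top X: go to s3, push ε → (s3, 1, $)
  read 1, top $: go to s1, push ε → (s1, ε, ε)
All input consumed in state s1 with stack ε.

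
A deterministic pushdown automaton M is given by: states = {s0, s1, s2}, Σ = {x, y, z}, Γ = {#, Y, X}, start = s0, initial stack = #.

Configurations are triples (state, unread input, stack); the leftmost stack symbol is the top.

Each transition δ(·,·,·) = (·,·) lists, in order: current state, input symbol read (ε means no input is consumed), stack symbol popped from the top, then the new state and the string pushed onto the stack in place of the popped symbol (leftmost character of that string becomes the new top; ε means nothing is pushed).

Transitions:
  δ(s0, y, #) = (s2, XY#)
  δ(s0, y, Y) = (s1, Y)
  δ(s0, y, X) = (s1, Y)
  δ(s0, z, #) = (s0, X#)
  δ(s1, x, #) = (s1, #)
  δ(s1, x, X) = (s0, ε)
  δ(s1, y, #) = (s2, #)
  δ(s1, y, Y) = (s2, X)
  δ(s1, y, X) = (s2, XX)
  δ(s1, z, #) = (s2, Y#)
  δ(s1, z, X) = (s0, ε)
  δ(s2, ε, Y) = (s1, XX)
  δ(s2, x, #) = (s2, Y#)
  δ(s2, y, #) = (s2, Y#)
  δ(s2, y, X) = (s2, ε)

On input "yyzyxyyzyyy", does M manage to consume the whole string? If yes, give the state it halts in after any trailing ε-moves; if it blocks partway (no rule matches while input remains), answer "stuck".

stuck

(s0, yyzyxyyzyyy, #)
  read y, top #: go to s2, push XY# → (s2, yzyxyyzyyy, XY#)
  read y, top X: go to s2, push ε → (s2, zyxyyzyyy, Y#)
  ε-move, top Y: go to s1, push XX → (s1, zyxyyzyyy, XX#)
  read z, top X: go to s0, push ε → (s0, yxyyzyyy, X#)
  read y, top X: go to s1, push Y → (s1, xyyzyyy, Y#)
No transition for (s1, x, top Y); M blocks with input xyyzyyy remaining.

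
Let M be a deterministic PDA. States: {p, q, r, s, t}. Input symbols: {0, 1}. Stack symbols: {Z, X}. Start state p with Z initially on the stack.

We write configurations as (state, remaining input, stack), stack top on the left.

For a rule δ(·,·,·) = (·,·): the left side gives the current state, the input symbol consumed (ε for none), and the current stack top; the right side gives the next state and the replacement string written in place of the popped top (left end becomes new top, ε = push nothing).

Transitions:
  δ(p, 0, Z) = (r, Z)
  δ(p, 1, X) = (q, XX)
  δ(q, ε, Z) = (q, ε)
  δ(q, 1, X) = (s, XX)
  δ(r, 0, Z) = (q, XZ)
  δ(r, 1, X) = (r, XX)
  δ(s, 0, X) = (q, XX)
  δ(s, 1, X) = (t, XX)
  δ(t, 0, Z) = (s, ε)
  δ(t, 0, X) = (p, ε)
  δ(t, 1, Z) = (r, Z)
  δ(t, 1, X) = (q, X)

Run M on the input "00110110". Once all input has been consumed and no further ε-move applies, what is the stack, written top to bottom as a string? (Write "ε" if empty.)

XXXXXZ

(p, 00110110, Z) ⊢ (r, 0110110, Z) ⊢ (q, 110110, XZ) ⊢ (s, 10110, XXZ) ⊢ (t, 0110, XXXZ) ⊢ (p, 110, XXZ) ⊢ (q, 10, XXXZ) ⊢ (s, 0, XXXXZ) ⊢ (q, ε, XXXXXZ)
All input consumed in state q with stack XXXXXZ.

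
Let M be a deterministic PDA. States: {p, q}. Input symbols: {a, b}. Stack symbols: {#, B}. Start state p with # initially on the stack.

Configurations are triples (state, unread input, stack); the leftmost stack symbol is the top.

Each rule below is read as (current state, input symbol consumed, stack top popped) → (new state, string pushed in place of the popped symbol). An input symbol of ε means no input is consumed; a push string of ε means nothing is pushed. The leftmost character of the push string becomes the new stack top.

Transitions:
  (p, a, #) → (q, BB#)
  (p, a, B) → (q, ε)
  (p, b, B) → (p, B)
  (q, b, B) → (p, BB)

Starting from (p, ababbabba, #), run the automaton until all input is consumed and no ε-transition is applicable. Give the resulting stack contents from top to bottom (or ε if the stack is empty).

(p, ababbabba, #) ⊢ (q, babbabba, BB#) ⊢ (p, abbabba, BBB#) ⊢ (q, bbabba, BB#) ⊢ (p, babba, BBB#) ⊢ (p, abba, BBB#) ⊢ (q, bba, BB#) ⊢ (p, ba, BBB#) ⊢ (p, a, BBB#) ⊢ (q, ε, BB#)
All input consumed in state q with stack BB#.

BB#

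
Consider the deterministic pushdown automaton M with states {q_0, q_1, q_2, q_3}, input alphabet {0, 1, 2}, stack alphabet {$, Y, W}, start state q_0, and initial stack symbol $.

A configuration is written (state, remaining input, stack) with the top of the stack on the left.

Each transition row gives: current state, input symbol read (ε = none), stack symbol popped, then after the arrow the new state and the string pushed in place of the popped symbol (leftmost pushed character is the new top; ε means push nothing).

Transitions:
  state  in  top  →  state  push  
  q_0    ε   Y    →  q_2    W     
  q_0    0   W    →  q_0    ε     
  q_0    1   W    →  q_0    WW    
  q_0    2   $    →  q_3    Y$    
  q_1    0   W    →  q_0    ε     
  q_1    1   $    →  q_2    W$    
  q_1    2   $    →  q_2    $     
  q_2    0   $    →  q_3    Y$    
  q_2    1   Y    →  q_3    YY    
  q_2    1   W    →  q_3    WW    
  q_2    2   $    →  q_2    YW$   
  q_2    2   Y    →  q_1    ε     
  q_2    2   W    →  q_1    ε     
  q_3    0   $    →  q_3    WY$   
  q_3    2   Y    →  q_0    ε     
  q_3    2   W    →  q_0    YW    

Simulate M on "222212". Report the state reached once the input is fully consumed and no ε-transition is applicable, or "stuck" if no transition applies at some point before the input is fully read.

(q_0, 222212, $)
  read 2, top $: go to q_3, push Y$ → (q_3, 22212, Y$)
  read 2, top Y: go to q_0, push ε → (q_0, 2212, $)
  read 2, top $: go to q_3, push Y$ → (q_3, 212, Y$)
  read 2, top Y: go to q_0, push ε → (q_0, 12, $)
No transition for (q_0, 1, top $); M blocks with input 12 remaining.

stuck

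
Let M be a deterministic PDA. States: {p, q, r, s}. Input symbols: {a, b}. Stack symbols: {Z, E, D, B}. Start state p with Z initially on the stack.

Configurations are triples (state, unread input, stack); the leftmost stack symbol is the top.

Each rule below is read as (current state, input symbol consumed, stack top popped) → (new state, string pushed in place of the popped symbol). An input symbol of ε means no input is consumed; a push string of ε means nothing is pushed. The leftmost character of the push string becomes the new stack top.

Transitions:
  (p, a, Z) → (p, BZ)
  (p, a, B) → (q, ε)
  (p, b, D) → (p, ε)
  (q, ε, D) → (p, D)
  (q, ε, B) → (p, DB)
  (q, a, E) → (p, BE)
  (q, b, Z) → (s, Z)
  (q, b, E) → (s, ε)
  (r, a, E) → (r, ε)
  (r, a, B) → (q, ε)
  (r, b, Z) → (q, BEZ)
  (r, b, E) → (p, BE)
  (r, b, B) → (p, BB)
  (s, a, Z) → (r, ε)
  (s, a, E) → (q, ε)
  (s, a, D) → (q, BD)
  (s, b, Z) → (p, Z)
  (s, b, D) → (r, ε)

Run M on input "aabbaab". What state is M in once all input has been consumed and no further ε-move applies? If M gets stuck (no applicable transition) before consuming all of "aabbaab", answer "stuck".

s

(p, aabbaab, Z)
  read a, top Z: go to p, push BZ → (p, abbaab, BZ)
  read a, top B: go to q, push ε → (q, bbaab, Z)
  read b, top Z: go to s, push Z → (s, baab, Z)
  read b, top Z: go to p, push Z → (p, aab, Z)
  read a, top Z: go to p, push BZ → (p, ab, BZ)
  read a, top B: go to q, push ε → (q, b, Z)
  read b, top Z: go to s, push Z → (s, ε, Z)
All input consumed; M is in state s.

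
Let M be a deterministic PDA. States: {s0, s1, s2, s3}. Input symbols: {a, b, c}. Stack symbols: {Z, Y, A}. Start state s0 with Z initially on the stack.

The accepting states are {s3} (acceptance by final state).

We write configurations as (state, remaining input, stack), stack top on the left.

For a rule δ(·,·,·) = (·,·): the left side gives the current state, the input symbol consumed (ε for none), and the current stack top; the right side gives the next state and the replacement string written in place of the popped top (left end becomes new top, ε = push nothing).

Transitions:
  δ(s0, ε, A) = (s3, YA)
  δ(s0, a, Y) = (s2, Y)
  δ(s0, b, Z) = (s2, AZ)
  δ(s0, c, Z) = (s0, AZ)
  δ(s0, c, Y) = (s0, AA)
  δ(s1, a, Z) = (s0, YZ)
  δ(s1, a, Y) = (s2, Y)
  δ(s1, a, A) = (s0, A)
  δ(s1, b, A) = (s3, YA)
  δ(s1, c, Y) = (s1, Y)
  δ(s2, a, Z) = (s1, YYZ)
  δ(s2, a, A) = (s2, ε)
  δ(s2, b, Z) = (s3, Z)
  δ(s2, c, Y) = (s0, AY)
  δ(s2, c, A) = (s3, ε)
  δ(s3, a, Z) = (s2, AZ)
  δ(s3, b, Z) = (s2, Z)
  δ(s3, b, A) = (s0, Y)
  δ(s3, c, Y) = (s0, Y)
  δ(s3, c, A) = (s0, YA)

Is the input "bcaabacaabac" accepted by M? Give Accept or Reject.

(s0, bcaabacaabac, Z) ⊢ (s2, caabacaabac, AZ) ⊢ (s3, aabacaabac, Z) ⊢ (s2, abacaabac, AZ) ⊢ (s2, bacaabac, Z) ⊢ (s3, acaabac, Z) ⊢ (s2, caabac, AZ) ⊢ (s3, aabac, Z) ⊢ (s2, abac, AZ) ⊢ (s2, bac, Z) ⊢ (s3, ac, Z) ⊢ (s2, c, AZ) ⊢ (s3, ε, Z)
All input consumed; state s3 ∈ F.

Accept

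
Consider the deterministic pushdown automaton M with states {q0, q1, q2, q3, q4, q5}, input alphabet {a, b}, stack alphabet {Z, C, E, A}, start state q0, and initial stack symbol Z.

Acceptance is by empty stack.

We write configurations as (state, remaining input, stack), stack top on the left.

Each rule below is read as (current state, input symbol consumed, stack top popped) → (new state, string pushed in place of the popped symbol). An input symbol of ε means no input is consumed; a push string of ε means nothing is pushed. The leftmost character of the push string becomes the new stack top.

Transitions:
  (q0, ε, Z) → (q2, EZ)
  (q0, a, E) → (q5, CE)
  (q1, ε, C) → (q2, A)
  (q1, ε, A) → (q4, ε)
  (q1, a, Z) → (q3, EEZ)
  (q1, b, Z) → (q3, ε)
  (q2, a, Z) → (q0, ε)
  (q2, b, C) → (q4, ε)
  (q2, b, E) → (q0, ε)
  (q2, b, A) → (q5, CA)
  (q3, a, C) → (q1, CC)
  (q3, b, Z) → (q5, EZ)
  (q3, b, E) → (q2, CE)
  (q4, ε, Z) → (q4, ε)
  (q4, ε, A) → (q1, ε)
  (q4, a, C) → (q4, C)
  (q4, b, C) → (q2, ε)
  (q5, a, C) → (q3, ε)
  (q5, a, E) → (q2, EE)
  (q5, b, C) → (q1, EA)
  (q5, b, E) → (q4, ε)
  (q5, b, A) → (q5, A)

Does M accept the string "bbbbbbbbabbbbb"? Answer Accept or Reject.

Reject

(q0, bbbbbbbbabbbbb, Z)
  ε-move, top Z: go to q2, push EZ → (q2, bbbbbbbbabbbbb, EZ)
  read b, top E: go to q0, push ε → (q0, bbbbbbbabbbbb, Z)
  ε-move, top Z: go to q2, push EZ → (q2, bbbbbbbabbbbb, EZ)
  read b, top E: go to q0, push ε → (q0, bbbbbbabbbbb, Z)
  ε-move, top Z: go to q2, push EZ → (q2, bbbbbbabbbbb, EZ)
  read b, top E: go to q0, push ε → (q0, bbbbbabbbbb, Z)
  ε-move, top Z: go to q2, push EZ → (q2, bbbbbabbbbb, EZ)
  read b, top E: go to q0, push ε → (q0, bbbbabbbbb, Z)
  ε-move, top Z: go to q2, push EZ → (q2, bbbbabbbbb, EZ)
  read b, top E: go to q0, push ε → (q0, bbbabbbbb, Z)
  ε-move, top Z: go to q2, push EZ → (q2, bbbabbbbb, EZ)
  read b, top E: go to q0, push ε → (q0, bbabbbbb, Z)
  ε-move, top Z: go to q2, push EZ → (q2, bbabbbbb, EZ)
  read b, top E: go to q0, push ε → (q0, babbbbb, Z)
  ε-move, top Z: go to q2, push EZ → (q2, babbbbb, EZ)
  read b, top E: go to q0, push ε → (q0, abbbbb, Z)
  ε-move, top Z: go to q2, push EZ → (q2, abbbbb, EZ)
No transition applies at (q2, abbbbb, EZ); input not fully consumed.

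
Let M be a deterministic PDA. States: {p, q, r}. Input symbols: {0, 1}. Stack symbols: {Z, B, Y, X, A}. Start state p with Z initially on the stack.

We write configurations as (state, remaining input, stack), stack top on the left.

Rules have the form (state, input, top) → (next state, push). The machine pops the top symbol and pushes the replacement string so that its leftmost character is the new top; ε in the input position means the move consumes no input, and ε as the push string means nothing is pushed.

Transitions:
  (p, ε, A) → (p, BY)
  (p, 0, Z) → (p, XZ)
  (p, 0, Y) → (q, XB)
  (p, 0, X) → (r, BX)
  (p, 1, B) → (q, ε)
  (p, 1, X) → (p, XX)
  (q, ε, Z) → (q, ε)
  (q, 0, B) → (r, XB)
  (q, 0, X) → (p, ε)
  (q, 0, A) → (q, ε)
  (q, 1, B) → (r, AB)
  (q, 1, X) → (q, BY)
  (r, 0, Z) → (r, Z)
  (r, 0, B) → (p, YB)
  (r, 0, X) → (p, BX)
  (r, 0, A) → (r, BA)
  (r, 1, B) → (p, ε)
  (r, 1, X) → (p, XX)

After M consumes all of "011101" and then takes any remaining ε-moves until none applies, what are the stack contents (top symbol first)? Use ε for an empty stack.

XXXXZ

(p, 011101, Z)
  read 0, top Z: go to p, push XZ → (p, 11101, XZ)
  read 1, top X: go to p, push XX → (p, 1101, XXZ)
  read 1, top X: go to p, push XX → (p, 101, XXXZ)
  read 1, top X: go to p, push XX → (p, 01, XXXXZ)
  read 0, top X: go to r, push BX → (r, 1, BXXXXZ)
  read 1, top B: go to p, push ε → (p, ε, XXXXZ)
All input consumed in state p with stack XXXXZ.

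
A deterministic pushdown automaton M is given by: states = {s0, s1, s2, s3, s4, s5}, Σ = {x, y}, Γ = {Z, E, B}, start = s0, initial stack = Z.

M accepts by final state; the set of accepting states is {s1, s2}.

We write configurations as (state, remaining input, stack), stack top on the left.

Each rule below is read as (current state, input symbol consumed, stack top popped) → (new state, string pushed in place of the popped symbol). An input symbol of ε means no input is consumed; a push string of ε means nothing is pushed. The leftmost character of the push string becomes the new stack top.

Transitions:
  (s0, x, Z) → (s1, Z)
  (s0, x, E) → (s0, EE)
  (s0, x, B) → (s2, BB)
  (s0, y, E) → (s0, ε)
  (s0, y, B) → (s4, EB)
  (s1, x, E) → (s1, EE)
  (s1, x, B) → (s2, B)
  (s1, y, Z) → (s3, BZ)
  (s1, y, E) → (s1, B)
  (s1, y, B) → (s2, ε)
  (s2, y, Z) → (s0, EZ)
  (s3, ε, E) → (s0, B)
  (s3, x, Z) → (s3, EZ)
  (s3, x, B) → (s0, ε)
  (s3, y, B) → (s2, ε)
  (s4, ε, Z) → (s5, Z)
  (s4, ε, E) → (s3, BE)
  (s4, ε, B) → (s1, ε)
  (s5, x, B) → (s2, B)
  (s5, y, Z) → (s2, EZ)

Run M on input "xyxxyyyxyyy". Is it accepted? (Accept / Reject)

(s0, xyxxyyyxyyy, Z) ⊢ (s1, yxxyyyxyyy, Z) ⊢ (s3, xxyyyxyyy, BZ) ⊢ (s0, xyyyxyyy, Z) ⊢ (s1, yyyxyyy, Z) ⊢ (s3, yyxyyy, BZ) ⊢ (s2, yxyyy, Z) ⊢ (s0, xyyy, EZ) ⊢ (s0, yyy, EEZ) ⊢ (s0, yy, EZ) ⊢ (s0, y, Z)
No transition applies at (s0, y, Z); input not fully consumed.

Reject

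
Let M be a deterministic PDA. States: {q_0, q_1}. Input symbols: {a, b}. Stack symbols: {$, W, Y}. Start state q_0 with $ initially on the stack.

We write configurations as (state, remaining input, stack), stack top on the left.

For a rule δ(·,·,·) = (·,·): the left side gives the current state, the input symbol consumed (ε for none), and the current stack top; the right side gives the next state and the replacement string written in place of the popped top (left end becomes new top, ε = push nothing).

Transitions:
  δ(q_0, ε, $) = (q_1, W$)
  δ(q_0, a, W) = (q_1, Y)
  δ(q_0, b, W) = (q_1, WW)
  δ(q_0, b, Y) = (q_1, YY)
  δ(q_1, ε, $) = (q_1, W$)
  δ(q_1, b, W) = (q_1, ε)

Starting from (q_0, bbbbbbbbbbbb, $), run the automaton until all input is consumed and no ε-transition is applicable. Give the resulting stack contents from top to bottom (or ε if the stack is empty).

(q_0, bbbbbbbbbbbb, $)
  ε-move, top $: go to q_1, push W$ → (q_1, bbbbbbbbbbbb, W$)
  read b, top W: go to q_1, push ε → (q_1, bbbbbbbbbbb, $)
  ε-move, top $: go to q_1, push W$ → (q_1, bbbbbbbbbbb, W$)
  read b, top W: go to q_1, push ε → (q_1, bbbbbbbbbb, $)
  ε-move, top $: go to q_1, push W$ → (q_1, bbbbbbbbbb, W$)
  read b, top W: go to q_1, push ε → (q_1, bbbbbbbbb, $)
  ε-move, top $: go to q_1, push W$ → (q_1, bbbbbbbbb, W$)
  read b, top W: go to q_1, push ε → (q_1, bbbbbbbb, $)
  ε-move, top $: go to q_1, push W$ → (q_1, bbbbbbbb, W$)
  read b, top W: go to q_1, push ε → (q_1, bbbbbbb, $)
  ε-move, top $: go to q_1, push W$ → (q_1, bbbbbbb, W$)
  read b, top W: go to q_1, push ε → (q_1, bbbbbb, $)
  ε-move, top $: go to q_1, push W$ → (q_1, bbbbbb, W$)
  read b, top W: go to q_1, push ε → (q_1, bbbbb, $)
  ε-move, top $: go to q_1, push W$ → (q_1, bbbbb, W$)
  read b, top W: go to q_1, push ε → (q_1, bbbb, $)
  ε-move, top $: go to q_1, push W$ → (q_1, bbbb, W$)
  read b, top W: go to q_1, push ε → (q_1, bbb, $)
  ε-move, top $: go to q_1, push W$ → (q_1, bbb, W$)
  read b, top W: go to q_1, push ε → (q_1, bb, $)
  ε-move, top $: go to q_1, push W$ → (q_1, bb, W$)
  read b, top W: go to q_1, push ε → (q_1, b, $)
  ε-move, top $: go to q_1, push W$ → (q_1, b, W$)
  read b, top W: go to q_1, push ε → (q_1, ε, $)
  ε-move, top $: go to q_1, push W$ → (q_1, ε, W$)
All input consumed in state q_1 with stack W$.

W$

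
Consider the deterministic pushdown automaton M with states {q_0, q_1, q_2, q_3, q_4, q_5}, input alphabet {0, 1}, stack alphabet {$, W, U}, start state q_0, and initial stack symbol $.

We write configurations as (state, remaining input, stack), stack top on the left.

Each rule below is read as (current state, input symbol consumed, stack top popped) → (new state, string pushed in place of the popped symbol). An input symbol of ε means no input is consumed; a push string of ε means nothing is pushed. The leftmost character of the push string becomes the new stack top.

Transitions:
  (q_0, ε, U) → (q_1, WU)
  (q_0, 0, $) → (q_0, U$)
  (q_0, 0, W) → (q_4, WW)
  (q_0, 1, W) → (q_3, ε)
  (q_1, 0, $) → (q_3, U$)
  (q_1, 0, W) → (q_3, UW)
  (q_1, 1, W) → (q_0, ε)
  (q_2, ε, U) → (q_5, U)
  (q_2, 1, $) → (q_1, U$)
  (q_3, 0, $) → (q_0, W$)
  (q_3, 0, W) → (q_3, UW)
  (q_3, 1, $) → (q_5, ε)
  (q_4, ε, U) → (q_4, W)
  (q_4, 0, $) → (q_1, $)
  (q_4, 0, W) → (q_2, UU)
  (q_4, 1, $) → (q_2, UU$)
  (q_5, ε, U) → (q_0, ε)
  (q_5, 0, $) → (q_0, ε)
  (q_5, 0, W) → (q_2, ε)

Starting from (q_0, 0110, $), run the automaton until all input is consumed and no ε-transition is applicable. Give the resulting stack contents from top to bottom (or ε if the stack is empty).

(q_0, 0110, $)
  read 0, top $: go to q_0, push U$ → (q_0, 110, U$)
  ε-move, top U: go to q_1, push WU → (q_1, 110, WU$)
  read 1, top W: go to q_0, push ε → (q_0, 10, U$)
  ε-move, top U: go to q_1, push WU → (q_1, 10, WU$)
  read 1, top W: go to q_0, push ε → (q_0, 0, U$)
  ε-move, top U: go to q_1, push WU → (q_1, 0, WU$)
  read 0, top W: go to q_3, push UW → (q_3, ε, UWU$)
All input consumed in state q_3 with stack UWU$.

UWU$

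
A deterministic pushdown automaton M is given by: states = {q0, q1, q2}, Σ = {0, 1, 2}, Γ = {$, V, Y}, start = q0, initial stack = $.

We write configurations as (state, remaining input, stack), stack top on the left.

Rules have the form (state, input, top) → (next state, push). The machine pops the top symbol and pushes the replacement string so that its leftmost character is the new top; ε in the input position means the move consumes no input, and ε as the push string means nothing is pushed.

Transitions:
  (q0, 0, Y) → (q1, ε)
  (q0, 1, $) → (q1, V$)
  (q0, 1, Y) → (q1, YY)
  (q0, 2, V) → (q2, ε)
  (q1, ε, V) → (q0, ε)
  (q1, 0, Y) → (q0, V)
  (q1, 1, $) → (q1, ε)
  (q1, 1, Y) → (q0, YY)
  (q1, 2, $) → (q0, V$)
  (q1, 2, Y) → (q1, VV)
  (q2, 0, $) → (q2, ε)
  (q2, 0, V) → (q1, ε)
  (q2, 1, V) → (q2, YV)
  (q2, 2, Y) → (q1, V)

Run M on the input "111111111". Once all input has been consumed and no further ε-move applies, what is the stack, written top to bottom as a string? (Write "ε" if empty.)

(q0, 111111111, $) ⊢ (q1, 11111111, V$) ⊢ (q0, 11111111, $) ⊢ (q1, 1111111, V$) ⊢ (q0, 1111111, $) ⊢ (q1, 111111, V$) ⊢ (q0, 111111, $) ⊢ (q1, 11111, V$) ⊢ (q0, 11111, $) ⊢ (q1, 1111, V$) ⊢ (q0, 1111, $) ⊢ (q1, 111, V$) ⊢ (q0, 111, $) ⊢ (q1, 11, V$) ⊢ (q0, 11, $) ⊢ (q1, 1, V$) ⊢ (q0, 1, $) ⊢ (q1, ε, V$) ⊢ (q0, ε, $)
All input consumed in state q0 with stack $.

$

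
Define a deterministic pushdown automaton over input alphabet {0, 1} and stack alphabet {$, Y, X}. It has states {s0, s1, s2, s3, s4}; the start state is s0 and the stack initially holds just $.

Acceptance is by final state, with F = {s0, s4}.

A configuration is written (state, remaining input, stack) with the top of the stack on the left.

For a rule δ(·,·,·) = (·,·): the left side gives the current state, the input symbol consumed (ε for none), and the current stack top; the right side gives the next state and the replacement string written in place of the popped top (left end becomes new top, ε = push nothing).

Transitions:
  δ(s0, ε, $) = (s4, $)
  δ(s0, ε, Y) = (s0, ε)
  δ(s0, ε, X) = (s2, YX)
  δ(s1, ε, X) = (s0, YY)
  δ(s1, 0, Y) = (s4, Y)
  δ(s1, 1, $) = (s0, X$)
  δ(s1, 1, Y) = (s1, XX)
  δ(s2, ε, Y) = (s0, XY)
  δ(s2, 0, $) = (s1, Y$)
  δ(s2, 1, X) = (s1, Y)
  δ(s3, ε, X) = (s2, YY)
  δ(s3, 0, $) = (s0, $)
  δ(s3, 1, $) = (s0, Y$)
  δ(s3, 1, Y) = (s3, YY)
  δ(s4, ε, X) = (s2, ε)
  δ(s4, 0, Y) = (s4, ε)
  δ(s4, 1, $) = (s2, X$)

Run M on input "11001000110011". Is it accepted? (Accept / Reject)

(s0, 11001000110011, $) ⊢ (s4, 11001000110011, $) ⊢ (s2, 1001000110011, X$) ⊢ (s1, 001000110011, Y$) ⊢ (s4, 01000110011, Y$) ⊢ (s4, 1000110011, $) ⊢ (s2, 000110011, X$)
No transition applies at (s2, 000110011, X$); input not fully consumed.

Reject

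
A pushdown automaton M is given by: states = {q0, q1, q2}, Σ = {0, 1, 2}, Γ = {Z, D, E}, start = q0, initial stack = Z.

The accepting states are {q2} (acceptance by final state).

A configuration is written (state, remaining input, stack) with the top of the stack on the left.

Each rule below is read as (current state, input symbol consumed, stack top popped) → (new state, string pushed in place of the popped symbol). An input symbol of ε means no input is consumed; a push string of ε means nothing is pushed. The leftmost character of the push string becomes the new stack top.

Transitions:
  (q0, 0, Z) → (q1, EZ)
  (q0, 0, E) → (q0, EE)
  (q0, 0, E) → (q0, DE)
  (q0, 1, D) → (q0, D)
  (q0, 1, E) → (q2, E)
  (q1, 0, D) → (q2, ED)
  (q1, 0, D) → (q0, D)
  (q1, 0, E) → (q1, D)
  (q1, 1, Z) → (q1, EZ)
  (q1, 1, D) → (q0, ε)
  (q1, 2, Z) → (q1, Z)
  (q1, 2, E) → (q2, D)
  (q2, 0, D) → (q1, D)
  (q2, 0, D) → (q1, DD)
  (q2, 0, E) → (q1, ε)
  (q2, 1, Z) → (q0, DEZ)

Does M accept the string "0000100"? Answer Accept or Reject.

No computation consumes all input and reaches a final state.

Reject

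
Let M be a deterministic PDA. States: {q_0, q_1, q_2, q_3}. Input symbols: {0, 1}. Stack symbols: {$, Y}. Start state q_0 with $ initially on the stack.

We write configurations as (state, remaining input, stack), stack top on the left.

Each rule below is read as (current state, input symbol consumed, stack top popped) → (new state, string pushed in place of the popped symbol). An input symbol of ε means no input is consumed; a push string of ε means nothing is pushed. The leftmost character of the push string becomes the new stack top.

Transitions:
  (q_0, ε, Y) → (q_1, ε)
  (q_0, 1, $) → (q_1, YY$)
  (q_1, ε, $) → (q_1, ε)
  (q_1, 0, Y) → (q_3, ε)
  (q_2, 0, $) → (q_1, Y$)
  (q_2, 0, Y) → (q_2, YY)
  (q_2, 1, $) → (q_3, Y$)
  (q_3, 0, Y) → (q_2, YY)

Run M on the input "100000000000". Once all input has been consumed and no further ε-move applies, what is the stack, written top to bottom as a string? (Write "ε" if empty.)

YYYYYYYYYYY$

(q_0, 100000000000, $)
  read 1, top $: go to q_1, push YY$ → (q_1, 00000000000, YY$)
  read 0, top Y: go to q_3, push ε → (q_3, 0000000000, Y$)
  read 0, top Y: go to q_2, push YY → (q_2, 000000000, YY$)
  read 0, top Y: go to q_2, push YY → (q_2, 00000000, YYY$)
  read 0, top Y: go to q_2, push YY → (q_2, 0000000, YYYY$)
  read 0, top Y: go to q_2, push YY → (q_2, 000000, YYYYY$)
  read 0, top Y: go to q_2, push YY → (q_2, 00000, YYYYYY$)
  read 0, top Y: go to q_2, push YY → (q_2, 0000, YYYYYYY$)
  read 0, top Y: go to q_2, push YY → (q_2, 000, YYYYYYYY$)
  read 0, top Y: go to q_2, push YY → (q_2, 00, YYYYYYYYY$)
  read 0, top Y: go to q_2, push YY → (q_2, 0, YYYYYYYYYY$)
  read 0, top Y: go to q_2, push YY → (q_2, ε, YYYYYYYYYYY$)
All input consumed in state q_2 with stack YYYYYYYYYYY$.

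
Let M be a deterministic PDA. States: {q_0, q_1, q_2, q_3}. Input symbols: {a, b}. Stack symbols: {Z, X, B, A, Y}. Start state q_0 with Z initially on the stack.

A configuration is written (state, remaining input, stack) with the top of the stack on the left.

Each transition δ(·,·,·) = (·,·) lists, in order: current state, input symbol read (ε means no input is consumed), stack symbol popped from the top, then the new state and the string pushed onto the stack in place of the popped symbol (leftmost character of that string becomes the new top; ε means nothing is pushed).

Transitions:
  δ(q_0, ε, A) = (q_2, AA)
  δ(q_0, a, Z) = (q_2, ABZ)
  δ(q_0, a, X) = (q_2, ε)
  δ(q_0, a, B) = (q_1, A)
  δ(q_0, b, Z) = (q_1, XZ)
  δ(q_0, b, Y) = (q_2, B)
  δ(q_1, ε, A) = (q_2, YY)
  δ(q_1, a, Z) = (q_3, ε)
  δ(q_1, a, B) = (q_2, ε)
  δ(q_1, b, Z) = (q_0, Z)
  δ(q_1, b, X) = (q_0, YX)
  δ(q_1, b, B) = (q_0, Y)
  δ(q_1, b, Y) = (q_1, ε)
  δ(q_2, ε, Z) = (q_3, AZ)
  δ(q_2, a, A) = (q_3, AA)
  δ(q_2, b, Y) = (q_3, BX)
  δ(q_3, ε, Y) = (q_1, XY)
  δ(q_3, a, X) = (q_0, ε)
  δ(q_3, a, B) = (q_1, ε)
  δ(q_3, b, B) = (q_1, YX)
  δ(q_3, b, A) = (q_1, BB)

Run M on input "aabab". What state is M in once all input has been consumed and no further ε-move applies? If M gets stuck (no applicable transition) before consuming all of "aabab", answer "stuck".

(q_0, aabab, Z) ⊢ (q_2, abab, ABZ) ⊢ (q_3, bab, AABZ) ⊢ (q_1, ab, BBABZ) ⊢ (q_2, b, BABZ)
No transition for (q_2, b, top B); M blocks with input b remaining.

stuck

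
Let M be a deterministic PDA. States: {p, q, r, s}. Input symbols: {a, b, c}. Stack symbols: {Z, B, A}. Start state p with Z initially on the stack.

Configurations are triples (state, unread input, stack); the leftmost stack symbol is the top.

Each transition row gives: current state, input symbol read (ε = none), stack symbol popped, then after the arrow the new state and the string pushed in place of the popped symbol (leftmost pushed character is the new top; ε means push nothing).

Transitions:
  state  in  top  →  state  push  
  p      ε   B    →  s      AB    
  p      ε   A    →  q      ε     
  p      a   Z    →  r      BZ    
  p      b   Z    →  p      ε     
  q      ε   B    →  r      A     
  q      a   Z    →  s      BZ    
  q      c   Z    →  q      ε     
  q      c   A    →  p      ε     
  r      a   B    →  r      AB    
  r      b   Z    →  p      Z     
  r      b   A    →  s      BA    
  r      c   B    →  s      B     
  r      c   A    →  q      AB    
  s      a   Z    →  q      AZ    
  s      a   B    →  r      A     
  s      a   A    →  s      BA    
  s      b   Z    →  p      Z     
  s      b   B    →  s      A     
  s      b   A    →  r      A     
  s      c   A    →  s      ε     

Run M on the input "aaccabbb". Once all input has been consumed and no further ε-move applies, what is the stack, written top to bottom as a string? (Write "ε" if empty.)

(p, aaccabbb, Z) ⊢ (r, accabbb, BZ) ⊢ (r, ccabbb, ABZ) ⊢ (q, cabbb, ABBZ) ⊢ (p, abbb, BBZ) ⊢ (s, abbb, ABBZ) ⊢ (s, bbb, BABBZ) ⊢ (s, bb, AABBZ) ⊢ (r, b, AABBZ) ⊢ (s, ε, BAABBZ)
All input consumed in state s with stack BAABBZ.

BAABBZ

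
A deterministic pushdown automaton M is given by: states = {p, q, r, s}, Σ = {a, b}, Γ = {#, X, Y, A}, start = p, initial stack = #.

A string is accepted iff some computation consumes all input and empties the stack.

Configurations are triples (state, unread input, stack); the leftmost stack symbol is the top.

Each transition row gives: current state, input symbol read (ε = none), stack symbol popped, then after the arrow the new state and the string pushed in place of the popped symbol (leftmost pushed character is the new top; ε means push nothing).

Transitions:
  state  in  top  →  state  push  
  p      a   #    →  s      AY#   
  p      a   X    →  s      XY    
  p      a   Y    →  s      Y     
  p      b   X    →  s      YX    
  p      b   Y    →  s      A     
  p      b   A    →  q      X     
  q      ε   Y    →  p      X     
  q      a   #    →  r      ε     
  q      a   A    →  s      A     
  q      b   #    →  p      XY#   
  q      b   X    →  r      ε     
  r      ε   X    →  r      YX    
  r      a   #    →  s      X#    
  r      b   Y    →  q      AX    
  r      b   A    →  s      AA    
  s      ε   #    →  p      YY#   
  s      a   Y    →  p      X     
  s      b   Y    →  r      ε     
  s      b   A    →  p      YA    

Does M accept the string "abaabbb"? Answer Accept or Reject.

(p, abaabbb, #)
  read a, top #: go to s, push AY# → (s, baabbb, AY#)
  read b, top A: go to p, push YA → (p, aabbb, YAY#)
  read a, top Y: go to s, push Y → (s, abbb, YAY#)
  read a, top Y: go to p, push X → (p, bbb, XAY#)
  read b, top X: go to s, push YX → (s, bb, YXAY#)
  read b, top Y: go to r, push ε → (r, b, XAY#)
  ε-move, top X: go to r, push YX → (r, b, YXAY#)
  read b, top Y: go to q, push AX → (q, ε, AXXAY#)
All input consumed; stack is AXXAY#, not empty, and no further ε-move applies.

Reject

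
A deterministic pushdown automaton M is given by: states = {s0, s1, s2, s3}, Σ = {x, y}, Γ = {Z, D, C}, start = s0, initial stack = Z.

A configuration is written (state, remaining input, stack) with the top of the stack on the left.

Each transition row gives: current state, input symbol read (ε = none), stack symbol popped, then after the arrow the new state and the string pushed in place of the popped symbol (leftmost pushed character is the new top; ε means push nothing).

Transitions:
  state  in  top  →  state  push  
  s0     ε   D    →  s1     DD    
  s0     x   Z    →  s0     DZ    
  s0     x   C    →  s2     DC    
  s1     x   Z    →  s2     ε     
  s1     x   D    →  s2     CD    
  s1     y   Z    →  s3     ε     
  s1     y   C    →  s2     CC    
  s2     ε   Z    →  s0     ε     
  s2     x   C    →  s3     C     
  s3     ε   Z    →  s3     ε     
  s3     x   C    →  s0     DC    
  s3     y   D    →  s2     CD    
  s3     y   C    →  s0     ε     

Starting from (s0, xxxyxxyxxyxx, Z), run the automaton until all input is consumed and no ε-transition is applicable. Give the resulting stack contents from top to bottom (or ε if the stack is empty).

CDDDDDZ

(s0, xxxyxxyxxyxx, Z)
  read x, top Z: go to s0, push DZ → (s0, xxyxxyxxyxx, DZ)
  ε-move, top D: go to s1, push DD → (s1, xxyxxyxxyxx, DDZ)
  read x, top D: go to s2, push CD → (s2, xyxxyxxyxx, CDDZ)
  read x, top C: go to s3, push C → (s3, yxxyxxyxx, CDDZ)
  read y, top C: go to s0, push ε → (s0, xxyxxyxx, DDZ)
  ε-move, top D: go to s1, push DD → (s1, xxyxxyxx, DDDZ)
  read x, top D: go to s2, push CD → (s2, xyxxyxx, CDDDZ)
  read x, top C: go to s3, push C → (s3, yxxyxx, CDDDZ)
  read y, top C: go to s0, push ε → (s0, xxyxx, DDDZ)
  ε-move, top D: go to s1, push DD → (s1, xxyxx, DDDDZ)
  read x, top D: go to s2, push CD → (s2, xyxx, CDDDDZ)
  read x, top C: go to s3, push C → (s3, yxx, CDDDDZ)
  read y, top C: go to s0, push ε → (s0, xx, DDDDZ)
  ε-move, top D: go to s1, push DD → (s1, xx, DDDDDZ)
  read x, top D: go to s2, push CD → (s2, x, CDDDDDZ)
  read x, top C: go to s3, push C → (s3, ε, CDDDDDZ)
All input consumed in state s3 with stack CDDDDDZ.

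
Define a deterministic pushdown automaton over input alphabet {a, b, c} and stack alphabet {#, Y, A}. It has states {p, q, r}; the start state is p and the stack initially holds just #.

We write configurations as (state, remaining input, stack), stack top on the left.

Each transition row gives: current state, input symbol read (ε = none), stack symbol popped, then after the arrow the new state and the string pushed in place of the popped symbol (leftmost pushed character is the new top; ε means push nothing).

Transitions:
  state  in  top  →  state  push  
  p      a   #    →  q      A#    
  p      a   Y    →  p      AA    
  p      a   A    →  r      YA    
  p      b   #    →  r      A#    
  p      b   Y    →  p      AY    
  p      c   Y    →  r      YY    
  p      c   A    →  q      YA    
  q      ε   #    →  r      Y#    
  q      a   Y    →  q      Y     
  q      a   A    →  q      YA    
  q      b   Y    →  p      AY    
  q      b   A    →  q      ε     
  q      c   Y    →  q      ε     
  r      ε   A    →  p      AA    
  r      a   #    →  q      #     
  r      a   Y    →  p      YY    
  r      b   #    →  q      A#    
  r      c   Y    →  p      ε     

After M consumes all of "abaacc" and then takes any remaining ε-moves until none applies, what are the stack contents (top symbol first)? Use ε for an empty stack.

AAY#

(p, abaacc, #) ⊢ (q, baacc, A#) ⊢ (q, aacc, #) ⊢ (r, aacc, Y#) ⊢ (p, acc, YY#) ⊢ (p, cc, AAY#) ⊢ (q, c, YAAY#) ⊢ (q, ε, AAY#)
All input consumed in state q with stack AAY#.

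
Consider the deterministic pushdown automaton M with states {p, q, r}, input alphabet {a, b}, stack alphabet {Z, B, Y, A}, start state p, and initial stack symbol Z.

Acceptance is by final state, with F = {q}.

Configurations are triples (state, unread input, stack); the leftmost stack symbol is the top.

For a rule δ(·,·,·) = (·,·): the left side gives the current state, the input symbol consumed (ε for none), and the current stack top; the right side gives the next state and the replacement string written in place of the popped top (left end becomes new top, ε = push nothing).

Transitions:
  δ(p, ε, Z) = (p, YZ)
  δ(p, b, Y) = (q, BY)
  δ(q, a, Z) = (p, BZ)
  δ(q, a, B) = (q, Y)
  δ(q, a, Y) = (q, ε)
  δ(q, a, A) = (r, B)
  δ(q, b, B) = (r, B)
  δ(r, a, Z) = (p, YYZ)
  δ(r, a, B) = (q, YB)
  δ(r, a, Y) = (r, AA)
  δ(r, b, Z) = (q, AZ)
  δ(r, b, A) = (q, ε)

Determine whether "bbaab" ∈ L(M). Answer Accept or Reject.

Reject

(p, bbaab, Z) ⊢ (p, bbaab, YZ) ⊢ (q, baab, BYZ) ⊢ (r, aab, BYZ) ⊢ (q, ab, YBYZ) ⊢ (q, b, BYZ) ⊢ (r, ε, BYZ)
All input consumed; state r ∉ F and no further ε-move applies.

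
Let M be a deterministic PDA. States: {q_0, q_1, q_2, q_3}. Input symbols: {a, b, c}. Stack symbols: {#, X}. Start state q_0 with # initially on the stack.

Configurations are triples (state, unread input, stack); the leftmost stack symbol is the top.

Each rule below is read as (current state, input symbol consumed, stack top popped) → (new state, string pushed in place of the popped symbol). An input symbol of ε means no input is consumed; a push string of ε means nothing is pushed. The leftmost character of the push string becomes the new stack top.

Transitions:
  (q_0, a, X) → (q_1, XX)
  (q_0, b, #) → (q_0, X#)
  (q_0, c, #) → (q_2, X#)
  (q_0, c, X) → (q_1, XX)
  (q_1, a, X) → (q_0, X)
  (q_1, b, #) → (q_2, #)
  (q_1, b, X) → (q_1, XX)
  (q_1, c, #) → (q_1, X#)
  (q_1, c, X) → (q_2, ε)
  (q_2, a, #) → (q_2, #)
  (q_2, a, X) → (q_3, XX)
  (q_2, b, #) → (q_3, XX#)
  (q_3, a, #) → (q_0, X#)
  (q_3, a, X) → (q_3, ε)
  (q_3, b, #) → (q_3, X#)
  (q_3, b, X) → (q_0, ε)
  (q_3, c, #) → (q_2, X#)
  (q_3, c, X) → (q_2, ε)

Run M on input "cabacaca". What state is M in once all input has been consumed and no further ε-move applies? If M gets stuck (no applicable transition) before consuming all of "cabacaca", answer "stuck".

(q_0, cabacaca, #) ⊢ (q_2, abacaca, X#) ⊢ (q_3, bacaca, XX#) ⊢ (q_0, acaca, X#) ⊢ (q_1, caca, XX#) ⊢ (q_2, aca, X#) ⊢ (q_3, ca, XX#) ⊢ (q_2, a, X#) ⊢ (q_3, ε, XX#)
All input consumed; M is in state q_3.

q_3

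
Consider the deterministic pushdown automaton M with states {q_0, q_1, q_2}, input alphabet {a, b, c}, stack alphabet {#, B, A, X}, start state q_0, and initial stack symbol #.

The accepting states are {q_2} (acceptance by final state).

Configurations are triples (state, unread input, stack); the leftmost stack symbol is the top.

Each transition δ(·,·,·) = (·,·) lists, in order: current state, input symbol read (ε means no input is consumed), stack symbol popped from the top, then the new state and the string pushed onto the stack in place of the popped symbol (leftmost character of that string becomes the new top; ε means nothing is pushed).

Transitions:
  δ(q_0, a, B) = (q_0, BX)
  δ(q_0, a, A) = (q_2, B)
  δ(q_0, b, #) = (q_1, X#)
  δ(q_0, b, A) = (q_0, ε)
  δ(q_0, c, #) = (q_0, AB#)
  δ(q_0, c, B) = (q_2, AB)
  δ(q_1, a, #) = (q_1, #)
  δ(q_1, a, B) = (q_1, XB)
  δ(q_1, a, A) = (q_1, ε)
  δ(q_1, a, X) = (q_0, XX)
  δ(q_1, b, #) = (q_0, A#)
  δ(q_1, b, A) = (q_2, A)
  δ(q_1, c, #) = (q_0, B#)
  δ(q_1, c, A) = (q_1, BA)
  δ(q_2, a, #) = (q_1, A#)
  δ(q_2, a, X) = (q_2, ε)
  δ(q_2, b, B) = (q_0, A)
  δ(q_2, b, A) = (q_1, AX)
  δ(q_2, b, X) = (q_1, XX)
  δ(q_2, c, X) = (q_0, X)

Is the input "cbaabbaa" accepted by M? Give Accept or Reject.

Reject

(q_0, cbaabbaa, #)
  read c, top #: go to q_0, push AB# → (q_0, baabbaa, AB#)
  read b, top A: go to q_0, push ε → (q_0, aabbaa, B#)
  read a, top B: go to q_0, push BX → (q_0, abbaa, BX#)
  read a, top B: go to q_0, push BX → (q_0, bbaa, BXX#)
No transition applies at (q_0, bbaa, BXX#); input not fully consumed.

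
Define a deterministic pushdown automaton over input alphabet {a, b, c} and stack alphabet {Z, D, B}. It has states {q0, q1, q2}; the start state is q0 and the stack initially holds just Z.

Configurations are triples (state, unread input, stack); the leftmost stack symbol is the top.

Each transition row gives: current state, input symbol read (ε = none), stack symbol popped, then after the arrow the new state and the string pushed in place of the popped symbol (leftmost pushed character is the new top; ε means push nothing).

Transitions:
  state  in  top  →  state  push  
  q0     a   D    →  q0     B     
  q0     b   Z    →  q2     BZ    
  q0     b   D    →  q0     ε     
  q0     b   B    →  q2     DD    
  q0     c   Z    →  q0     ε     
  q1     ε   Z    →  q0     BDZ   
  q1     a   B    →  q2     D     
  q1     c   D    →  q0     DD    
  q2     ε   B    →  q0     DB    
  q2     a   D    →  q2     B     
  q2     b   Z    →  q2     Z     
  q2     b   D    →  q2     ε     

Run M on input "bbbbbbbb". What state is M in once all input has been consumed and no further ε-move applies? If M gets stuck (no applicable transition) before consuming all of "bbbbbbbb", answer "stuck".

q2

(q0, bbbbbbbb, Z)
  read b, top Z: go to q2, push BZ → (q2, bbbbbbb, BZ)
  ε-move, top B: go to q0, push DB → (q0, bbbbbbb, DBZ)
  read b, top D: go to q0, push ε → (q0, bbbbbb, BZ)
  read b, top B: go to q2, push DD → (q2, bbbbb, DDZ)
  read b, top D: go to q2, push ε → (q2, bbbb, DZ)
  read b, top D: go to q2, push ε → (q2, bbb, Z)
  read b, top Z: go to q2, push Z → (q2, bb, Z)
  read b, top Z: go to q2, push Z → (q2, b, Z)
  read b, top Z: go to q2, push Z → (q2, ε, Z)
All input consumed; M is in state q2.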